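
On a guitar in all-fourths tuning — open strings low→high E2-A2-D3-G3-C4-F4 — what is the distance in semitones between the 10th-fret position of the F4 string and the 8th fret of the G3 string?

F4 at fret 10 → D♯5 (MIDI 75); G3 at fret 8 → D♯4 (MIDI 63).
75 − 63 = 12, so the two pitches are 12 semitones apart, with D♯5 the higher.

12 semitones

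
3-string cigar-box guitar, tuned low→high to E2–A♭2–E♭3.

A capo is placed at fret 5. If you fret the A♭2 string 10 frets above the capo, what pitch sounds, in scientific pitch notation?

B3

The capo raises the open A♭2 by 5 semitones to D♭3; fretting 10 more gives A♭2 + 5 + 10 = A♭2 + 15 semitones = B3.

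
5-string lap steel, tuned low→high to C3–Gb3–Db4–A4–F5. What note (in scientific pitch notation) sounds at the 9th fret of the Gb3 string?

The open Gb3 string plus 9 semitones: Gb–G–Ab–A–Bb–B–C–Db–D–Eb.
The walk passes from B into C once, so the octave number goes from 3 to 4.
(Equivalently spelled D#4.)

Eb4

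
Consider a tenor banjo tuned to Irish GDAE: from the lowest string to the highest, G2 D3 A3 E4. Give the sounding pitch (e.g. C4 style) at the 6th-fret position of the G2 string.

C♯3

G2 is MIDI 43. Adding 6 gives 49, which is C♯3.
(Equivalently spelled D♭3.)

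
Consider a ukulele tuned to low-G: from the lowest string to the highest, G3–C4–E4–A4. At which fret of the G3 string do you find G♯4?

G♯4 is 13 semitones above the open G3 (G–G#–A–A#–…–F#–G–G#), so it sits at fret 13.

13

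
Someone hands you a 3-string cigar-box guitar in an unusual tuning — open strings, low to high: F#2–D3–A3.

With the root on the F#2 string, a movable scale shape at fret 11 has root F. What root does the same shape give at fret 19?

Moving from fret 11 to fret 19 shifts the root by 8 semitones.
F up 8 semitones is C#.

C#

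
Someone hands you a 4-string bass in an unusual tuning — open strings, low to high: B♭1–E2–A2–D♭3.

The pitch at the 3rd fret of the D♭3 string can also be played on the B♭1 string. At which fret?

D♭3 at fret 3 is D♭3 + 3 semitones = E3.
The open B♭1 string is 15 semitones below the open D♭3, so the same pitch on the B♭1 string lies at fret 3 + 15 = 18.

18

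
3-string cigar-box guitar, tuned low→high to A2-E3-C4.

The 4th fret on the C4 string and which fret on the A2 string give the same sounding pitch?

Fret 4 on C4 is MIDI 60 + 4 = 64 (E4). On the A2 string (open MIDI 45), that pitch is 64 − 45 = fret 19.

19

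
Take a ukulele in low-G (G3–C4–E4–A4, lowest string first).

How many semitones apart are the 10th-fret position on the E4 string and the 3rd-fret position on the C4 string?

E4 at fret 10 → D5 (MIDI 74); C4 at fret 3 → D♯4 (MIDI 63).
74 − 63 = 11, so the two pitches are 11 semitones apart, with D5 the higher.

11 semitones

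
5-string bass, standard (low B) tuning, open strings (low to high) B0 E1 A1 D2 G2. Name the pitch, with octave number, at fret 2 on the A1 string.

Each fret is one semitone, so A1 + 2 = B1.

B1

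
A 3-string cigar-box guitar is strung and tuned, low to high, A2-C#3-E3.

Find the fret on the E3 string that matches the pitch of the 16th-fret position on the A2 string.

9

A2 at fret 16 is A2 + 16 semitones = C#4.
The open E3 string is 7 semitones above the open A2, so the same pitch on the E3 string lies at fret 16 − 7 = 9.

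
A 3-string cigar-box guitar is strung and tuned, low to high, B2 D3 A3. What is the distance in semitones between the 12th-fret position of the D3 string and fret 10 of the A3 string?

5 semitones

D3 at fret 12 → D4 (MIDI 62); A3 at fret 10 → G4 (MIDI 67).
62 − 67 = -5, so the two pitches are 5 semitones apart, with G4 the higher.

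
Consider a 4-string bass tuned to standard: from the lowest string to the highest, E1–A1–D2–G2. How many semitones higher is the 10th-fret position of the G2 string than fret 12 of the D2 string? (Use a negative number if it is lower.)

G2 at fret 10 → F3 (MIDI 53); D2 at fret 12 → D3 (MIDI 50).
53 − 50 = 3, so the two pitches are 3 semitones apart.

3 semitones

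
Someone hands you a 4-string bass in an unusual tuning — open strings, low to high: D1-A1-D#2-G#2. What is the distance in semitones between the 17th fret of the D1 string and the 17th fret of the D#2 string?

D1 at fret 17 → G2 (MIDI 43); D#2 at fret 17 → G#3 (MIDI 56).
43 − 56 = -13, so the two pitches are 13 semitones apart, with G#3 the higher.

13 semitones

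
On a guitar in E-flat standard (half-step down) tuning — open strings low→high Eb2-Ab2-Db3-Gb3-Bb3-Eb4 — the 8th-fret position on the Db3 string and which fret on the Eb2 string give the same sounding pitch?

18

Db3 at fret 8 is Db3 + 8 semitones = A3.
The open Eb2 string is 10 semitones below the open Db3, so the same pitch on the Eb2 string lies at fret 8 + 10 = 18.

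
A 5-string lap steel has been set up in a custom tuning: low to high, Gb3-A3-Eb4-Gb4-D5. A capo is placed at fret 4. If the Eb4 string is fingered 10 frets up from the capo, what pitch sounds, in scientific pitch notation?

F5

The capo raises the open Eb4 by 4 semitones to G4; fretting 10 more gives Eb4 + 4 + 10 = Eb4 + 14 semitones = F5.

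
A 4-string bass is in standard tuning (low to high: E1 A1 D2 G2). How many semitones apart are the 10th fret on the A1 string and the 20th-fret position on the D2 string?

A1 at fret 10 → G2 (MIDI 43); D2 at fret 20 → A#3 (MIDI 58).
43 − 58 = -15, so the two pitches are 15 semitones apart, with A#3 the higher.

15 semitones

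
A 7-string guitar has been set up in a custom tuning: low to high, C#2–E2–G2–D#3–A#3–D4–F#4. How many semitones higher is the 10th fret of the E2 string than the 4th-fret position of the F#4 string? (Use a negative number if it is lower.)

E2 at fret 10 → D3 (MIDI 50); F#4 at fret 4 → A#4 (MIDI 70).
50 − 70 = -20, so the two pitches are 20 semitones apart.

-20 semitones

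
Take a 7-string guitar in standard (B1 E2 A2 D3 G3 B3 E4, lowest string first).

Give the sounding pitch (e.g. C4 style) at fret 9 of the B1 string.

Each fret is one semitone, so B1 + 9 = G#2.
(Equivalently spelled Ab2.)

G#2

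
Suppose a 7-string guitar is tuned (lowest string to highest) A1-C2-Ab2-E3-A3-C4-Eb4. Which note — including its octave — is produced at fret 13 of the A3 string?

Bb4

A3 is MIDI 57. Adding 13 gives 70, which is Bb4.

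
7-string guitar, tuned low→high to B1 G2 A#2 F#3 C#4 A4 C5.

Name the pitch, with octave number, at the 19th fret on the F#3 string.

C#5

The open F#3 string plus 19 semitones: F#–G–G#–A–…–B–C–C#.
The walk passes from B into C 2 times, so the octave number goes from 3 to 5.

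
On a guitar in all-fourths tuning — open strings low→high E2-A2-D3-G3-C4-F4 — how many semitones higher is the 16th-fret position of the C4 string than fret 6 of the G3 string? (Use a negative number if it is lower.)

15 semitones

C4 at fret 16 → E5 (MIDI 76); G3 at fret 6 → C#4 (MIDI 61).
76 − 61 = 15, so the two pitches are 15 semitones apart.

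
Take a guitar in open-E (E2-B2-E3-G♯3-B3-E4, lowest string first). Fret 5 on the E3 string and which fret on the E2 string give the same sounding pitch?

E3 at fret 5 is E3 + 5 semitones = A3.
The open E2 string is 12 semitones below the open E3, so the same pitch on the E2 string lies at fret 5 + 12 = 17.

17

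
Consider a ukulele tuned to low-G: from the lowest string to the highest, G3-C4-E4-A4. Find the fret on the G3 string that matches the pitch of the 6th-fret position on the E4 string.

15

Fret 6 on E4 is MIDI 64 + 6 = 70 (A♯4). On the G3 string (open MIDI 55), that pitch is 70 − 55 = fret 15.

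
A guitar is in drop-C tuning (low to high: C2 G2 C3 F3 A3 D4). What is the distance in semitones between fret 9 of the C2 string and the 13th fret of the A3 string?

25 semitones

C2 at fret 9 → A2 (MIDI 45); A3 at fret 13 → A#4 (MIDI 70).
45 − 70 = -25, so the two pitches are 25 semitones apart, with A#4 the higher.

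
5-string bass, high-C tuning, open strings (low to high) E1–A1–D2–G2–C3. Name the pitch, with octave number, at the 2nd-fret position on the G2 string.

G2 is MIDI 43. Adding 2 gives 45, which is A2.

A2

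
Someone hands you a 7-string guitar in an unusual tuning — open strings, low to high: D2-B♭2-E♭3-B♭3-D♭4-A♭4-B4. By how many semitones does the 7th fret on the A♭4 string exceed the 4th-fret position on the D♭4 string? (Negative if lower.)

A♭4 at fret 7 → E♭5 (MIDI 75); D♭4 at fret 4 → F4 (MIDI 65).
75 − 65 = 10, so the two pitches are 10 semitones apart.

10 semitones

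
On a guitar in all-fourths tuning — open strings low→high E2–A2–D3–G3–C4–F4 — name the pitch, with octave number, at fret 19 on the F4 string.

F4 is MIDI 65. Adding 19 gives 84, which is C6.

C6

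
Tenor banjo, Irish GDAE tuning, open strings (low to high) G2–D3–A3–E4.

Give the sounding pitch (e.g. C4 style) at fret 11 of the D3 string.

Each fret is one semitone, so D3 + 11 = C#4.

C#4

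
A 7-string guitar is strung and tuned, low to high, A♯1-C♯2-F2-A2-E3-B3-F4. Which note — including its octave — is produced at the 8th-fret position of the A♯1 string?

F♯2

A♯1 is MIDI 34. Adding 8 gives 42, which is F♯2.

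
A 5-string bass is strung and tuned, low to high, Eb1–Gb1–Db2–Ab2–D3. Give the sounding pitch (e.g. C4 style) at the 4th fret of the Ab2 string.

Each fret is one semitone, so Ab2 + 4 = C3.

C3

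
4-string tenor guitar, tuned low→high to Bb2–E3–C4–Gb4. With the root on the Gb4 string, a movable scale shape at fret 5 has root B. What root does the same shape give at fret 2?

Moving from fret 5 to fret 2 shifts the root by -3 semitones.
B down 3 semitones is Ab.

Ab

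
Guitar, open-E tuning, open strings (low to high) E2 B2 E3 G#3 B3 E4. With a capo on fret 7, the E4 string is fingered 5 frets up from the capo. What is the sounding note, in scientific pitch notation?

E5

The capo raises the open E4 by 7 semitones to B4; fretting 5 more gives E4 + 7 + 5 = E4 + 12 semitones = E5.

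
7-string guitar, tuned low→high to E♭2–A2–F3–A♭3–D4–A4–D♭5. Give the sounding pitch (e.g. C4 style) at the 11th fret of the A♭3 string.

A♭3 is MIDI 56. Adding 11 gives 67, which is G4.

G4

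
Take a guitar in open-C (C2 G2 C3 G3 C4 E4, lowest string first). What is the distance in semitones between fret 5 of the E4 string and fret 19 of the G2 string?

E4 at fret 5 → A4 (MIDI 69); G2 at fret 19 → D4 (MIDI 62).
69 − 62 = 7, so the two pitches are 7 semitones apart, with A4 the higher.

7 semitones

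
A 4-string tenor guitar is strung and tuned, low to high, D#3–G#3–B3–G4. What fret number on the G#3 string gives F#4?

10

F#4 is 10 semitones above the open G#3 (G#–A–A#–B–…–E–F–F#), so it sits at fret 10.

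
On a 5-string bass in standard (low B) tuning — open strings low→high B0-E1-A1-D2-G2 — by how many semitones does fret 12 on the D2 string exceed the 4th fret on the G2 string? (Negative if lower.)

D2 at fret 12 → D3 (MIDI 50); G2 at fret 4 → B2 (MIDI 47).
50 − 47 = 3, so the two pitches are 3 semitones apart.

3 semitones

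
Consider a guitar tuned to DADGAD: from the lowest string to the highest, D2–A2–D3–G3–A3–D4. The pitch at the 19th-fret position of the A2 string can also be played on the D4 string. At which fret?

2

A2 at fret 19 is A2 + 19 semitones = E4.
The open D4 string is 17 semitones above the open A2, so the same pitch on the D4 string lies at fret 19 − 17 = 2.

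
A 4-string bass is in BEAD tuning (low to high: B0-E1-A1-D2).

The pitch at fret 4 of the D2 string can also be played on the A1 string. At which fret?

Fret 4 on D2 is MIDI 38 + 4 = 42 (F#2). On the A1 string (open MIDI 33), that pitch is 42 − 33 = fret 9.

9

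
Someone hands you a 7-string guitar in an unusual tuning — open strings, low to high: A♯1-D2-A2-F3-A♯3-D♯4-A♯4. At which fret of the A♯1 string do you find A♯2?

A♯2 is 12 semitones above the open A♯1 (A#–B–C–C#–…–G#–A–A#), so it sits at fret 12.

12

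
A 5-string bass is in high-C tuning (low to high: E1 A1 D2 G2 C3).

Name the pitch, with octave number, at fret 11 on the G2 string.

G2 is MIDI 43. Adding 11 gives 54, which is F#3.

F#3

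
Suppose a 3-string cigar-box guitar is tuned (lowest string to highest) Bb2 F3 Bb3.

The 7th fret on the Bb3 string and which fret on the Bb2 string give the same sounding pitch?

19

Bb3 at fret 7 is Bb3 + 7 semitones = F4.
The open Bb2 string is 12 semitones below the open Bb3, so the same pitch on the Bb2 string lies at fret 7 + 12 = 19.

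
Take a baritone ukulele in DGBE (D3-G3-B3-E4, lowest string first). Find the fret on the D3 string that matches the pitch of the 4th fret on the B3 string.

Fret 4 on B3 is MIDI 59 + 4 = 63 (D#4). On the D3 string (open MIDI 50), that pitch is 63 − 50 = fret 13.

13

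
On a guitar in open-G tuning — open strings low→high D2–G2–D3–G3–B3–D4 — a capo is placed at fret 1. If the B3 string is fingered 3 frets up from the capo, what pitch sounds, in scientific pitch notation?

D#4

The capo raises the open B3 by 1 semitone to C4; fretting 3 more gives B3 + 1 + 3 = B3 + 4 semitones = D#4.
(Also written Eb.)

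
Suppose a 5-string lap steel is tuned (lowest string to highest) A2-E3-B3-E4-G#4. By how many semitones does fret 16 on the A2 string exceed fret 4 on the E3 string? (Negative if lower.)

5 semitones

A2 at fret 16 → C#4 (MIDI 61); E3 at fret 4 → G#3 (MIDI 56).
61 − 56 = 5, so the two pitches are 5 semitones apart.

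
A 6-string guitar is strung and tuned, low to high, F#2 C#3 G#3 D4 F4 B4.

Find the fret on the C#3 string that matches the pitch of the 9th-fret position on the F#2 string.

F#2 at fret 9 is F#2 + 9 semitones = D#3.
The open C#3 string is 7 semitones above the open F#2, so the same pitch on the C#3 string lies at fret 9 − 7 = 2.

2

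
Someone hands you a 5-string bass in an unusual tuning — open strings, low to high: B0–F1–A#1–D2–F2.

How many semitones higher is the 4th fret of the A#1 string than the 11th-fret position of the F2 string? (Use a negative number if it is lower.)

-14 semitones

A#1 at fret 4 → D2 (MIDI 38); F2 at fret 11 → E3 (MIDI 52).
38 − 52 = -14, so the two pitches are 14 semitones apart.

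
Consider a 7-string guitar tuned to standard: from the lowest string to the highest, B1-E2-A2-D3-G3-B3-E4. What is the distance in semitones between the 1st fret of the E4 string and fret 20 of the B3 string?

14 semitones

E4 at fret 1 → F4 (MIDI 65); B3 at fret 20 → G5 (MIDI 79).
65 − 79 = -14, so the two pitches are 14 semitones apart, with G5 the higher.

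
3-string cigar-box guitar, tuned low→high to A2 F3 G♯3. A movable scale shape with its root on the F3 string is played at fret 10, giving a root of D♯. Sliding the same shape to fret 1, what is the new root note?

F♯

Moving from fret 10 to fret 1 shifts the root by -9 semitones.
D♯ down 9 semitones is F♯.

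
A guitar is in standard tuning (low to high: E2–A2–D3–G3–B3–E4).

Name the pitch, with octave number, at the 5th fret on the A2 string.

Each fret is one semitone, so A2 + 5 = D3.

D3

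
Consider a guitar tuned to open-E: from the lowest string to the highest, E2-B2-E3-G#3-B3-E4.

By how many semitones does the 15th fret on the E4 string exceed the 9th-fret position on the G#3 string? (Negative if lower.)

E4 at fret 15 → G5 (MIDI 79); G#3 at fret 9 → F4 (MIDI 65).
79 − 65 = 14, so the two pitches are 14 semitones apart.

14 semitones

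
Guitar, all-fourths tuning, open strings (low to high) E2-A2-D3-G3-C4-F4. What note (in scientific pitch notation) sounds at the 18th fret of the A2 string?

D#4

A2 is MIDI 45. Adding 18 gives 63, which is D#4.
(Equivalently spelled Eb4.)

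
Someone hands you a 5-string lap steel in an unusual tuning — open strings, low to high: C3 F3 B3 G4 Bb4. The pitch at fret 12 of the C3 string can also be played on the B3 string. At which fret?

C3 at fret 12 is C3 + 12 semitones = C4.
The open B3 string is 11 semitones above the open C3, so the same pitch on the B3 string lies at fret 12 − 11 = 1.

1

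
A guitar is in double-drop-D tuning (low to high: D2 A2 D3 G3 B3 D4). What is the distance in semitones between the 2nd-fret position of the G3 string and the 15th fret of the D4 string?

G3 at fret 2 → A3 (MIDI 57); D4 at fret 15 → F5 (MIDI 77).
57 − 77 = -20, so the two pitches are 20 semitones apart, with F5 the higher.

20 semitones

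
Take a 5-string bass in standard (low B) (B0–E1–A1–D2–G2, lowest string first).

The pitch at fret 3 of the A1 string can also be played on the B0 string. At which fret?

13

A1 at fret 3 is A1 + 3 semitones = C2.
The open B0 string is 10 semitones below the open A1, so the same pitch on the B0 string lies at fret 3 + 10 = 13.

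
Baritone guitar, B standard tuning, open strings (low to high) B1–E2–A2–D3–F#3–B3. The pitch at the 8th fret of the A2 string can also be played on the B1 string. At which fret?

18

A2 at fret 8 is A2 + 8 semitones = F3.
The open B1 string is 10 semitones below the open A2, so the same pitch on the B1 string lies at fret 8 + 10 = 18.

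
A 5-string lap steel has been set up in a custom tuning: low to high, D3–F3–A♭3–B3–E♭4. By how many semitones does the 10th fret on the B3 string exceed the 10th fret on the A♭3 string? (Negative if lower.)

3 semitones

B3 at fret 10 → A4 (MIDI 69); A♭3 at fret 10 → G♭4 (MIDI 66).
69 − 66 = 3, so the two pitches are 3 semitones apart.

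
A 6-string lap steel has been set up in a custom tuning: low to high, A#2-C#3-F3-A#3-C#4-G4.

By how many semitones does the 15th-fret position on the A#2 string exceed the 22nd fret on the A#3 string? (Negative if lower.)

-19 semitones

A#2 at fret 15 → C#4 (MIDI 61); A#3 at fret 22 → G#5 (MIDI 80).
61 − 80 = -19, so the two pitches are 19 semitones apart.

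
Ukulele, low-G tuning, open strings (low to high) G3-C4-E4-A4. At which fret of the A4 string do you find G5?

G5 is 10 semitones above the open A4 (A–A#–B–C–…–F–F#–G), so it sits at fret 10.

10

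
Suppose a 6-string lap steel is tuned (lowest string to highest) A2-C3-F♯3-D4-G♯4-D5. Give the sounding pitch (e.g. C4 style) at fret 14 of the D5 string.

Each fret is one semitone, so D5 + 14 = E6.

E6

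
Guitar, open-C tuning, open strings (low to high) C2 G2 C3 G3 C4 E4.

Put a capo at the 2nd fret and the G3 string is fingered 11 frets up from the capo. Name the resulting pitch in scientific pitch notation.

G#4

The capo raises the open G3 by 2 semitones to A3; fretting 11 more gives G3 + 2 + 11 = G3 + 13 semitones = G#4.
(Also written Ab.)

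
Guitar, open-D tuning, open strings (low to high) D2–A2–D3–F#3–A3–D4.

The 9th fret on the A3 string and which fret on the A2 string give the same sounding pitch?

21

A3 at fret 9 is A3 + 9 semitones = F#4.
The open A2 string is 12 semitones below the open A3, so the same pitch on the A2 string lies at fret 9 + 12 = 21.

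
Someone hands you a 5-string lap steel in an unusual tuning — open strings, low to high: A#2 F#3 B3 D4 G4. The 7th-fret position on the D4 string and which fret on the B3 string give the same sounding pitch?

D4 at fret 7 is D4 + 7 semitones = A4.
The open B3 string is 3 semitones below the open D4, so the same pitch on the B3 string lies at fret 7 + 3 = 10.

10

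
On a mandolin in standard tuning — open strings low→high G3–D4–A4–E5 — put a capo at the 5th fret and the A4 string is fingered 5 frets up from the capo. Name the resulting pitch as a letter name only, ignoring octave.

The capo raises the open A4 by 5 semitones to D5; fretting 5 more gives A4 + 5 + 5 = A4 + 10 semitones, landing on G.

G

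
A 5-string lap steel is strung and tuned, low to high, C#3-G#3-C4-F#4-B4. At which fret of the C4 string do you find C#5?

C#5 is 13 semitones above the open C4 (C–C#–D–D#–…–B–C–C#), so it sits at fret 13.

13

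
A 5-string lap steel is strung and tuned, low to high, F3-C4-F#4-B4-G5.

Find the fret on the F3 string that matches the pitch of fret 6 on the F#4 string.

19

F#4 at fret 6 is F#4 + 6 semitones = C5.
The open F3 string is 13 semitones below the open F#4, so the same pitch on the F3 string lies at fret 6 + 13 = 19.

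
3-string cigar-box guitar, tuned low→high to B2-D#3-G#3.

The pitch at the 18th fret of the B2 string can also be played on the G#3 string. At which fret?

9

B2 at fret 18 is B2 + 18 semitones = F4.
The open G#3 string is 9 semitones above the open B2, so the same pitch on the G#3 string lies at fret 18 − 9 = 9.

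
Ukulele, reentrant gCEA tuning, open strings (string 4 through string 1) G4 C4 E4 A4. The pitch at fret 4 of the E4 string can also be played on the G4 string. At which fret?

Fret 4 on E4 is MIDI 64 + 4 = 68 (G#4). On the G4 string (open MIDI 67), that pitch is 68 − 67 = fret 1.

1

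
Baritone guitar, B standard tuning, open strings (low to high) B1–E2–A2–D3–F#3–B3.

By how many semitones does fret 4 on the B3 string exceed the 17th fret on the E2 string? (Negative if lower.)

6 semitones

B3 at fret 4 → D#4 (MIDI 63); E2 at fret 17 → A3 (MIDI 57).
63 − 57 = 6, so the two pitches are 6 semitones apart.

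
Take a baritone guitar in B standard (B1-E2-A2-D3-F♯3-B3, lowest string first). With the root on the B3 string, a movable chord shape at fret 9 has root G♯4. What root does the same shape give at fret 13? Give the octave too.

C5

Moving from fret 9 to fret 13 shifts the root by 4 semitones.
G♯4 up 4 semitones is C5.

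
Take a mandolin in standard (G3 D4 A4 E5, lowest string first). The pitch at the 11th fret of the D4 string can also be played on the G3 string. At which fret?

D4 at fret 11 is D4 + 11 semitones = C♯5.
The open G3 string is 7 semitones below the open D4, so the same pitch on the G3 string lies at fret 11 + 7 = 18.

18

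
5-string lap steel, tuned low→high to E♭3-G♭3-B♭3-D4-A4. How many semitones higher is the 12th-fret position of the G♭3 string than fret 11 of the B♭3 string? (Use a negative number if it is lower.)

G♭3 at fret 12 → G♭4 (MIDI 66); B♭3 at fret 11 → A4 (MIDI 69).
66 − 69 = -3, so the two pitches are 3 semitones apart.

-3 semitones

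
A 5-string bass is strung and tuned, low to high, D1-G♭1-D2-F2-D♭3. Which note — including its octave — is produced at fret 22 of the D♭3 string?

B4

D♭3 is MIDI 49. Adding 22 gives 71, which is B4.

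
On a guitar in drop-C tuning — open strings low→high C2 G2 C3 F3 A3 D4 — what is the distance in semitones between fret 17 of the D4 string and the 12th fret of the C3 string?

19 semitones

D4 at fret 17 → G5 (MIDI 79); C3 at fret 12 → C4 (MIDI 60).
79 − 60 = 19, so the two pitches are 19 semitones apart, with G5 the higher.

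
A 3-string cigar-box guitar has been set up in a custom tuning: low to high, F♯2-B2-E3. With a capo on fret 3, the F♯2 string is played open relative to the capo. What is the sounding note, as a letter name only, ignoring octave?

A

The capo raises the open F♯2 by 3 semitones to A2; fretting 0 more gives F♯2 + 3 + 0 = F♯2 + 3 semitones, landing on A.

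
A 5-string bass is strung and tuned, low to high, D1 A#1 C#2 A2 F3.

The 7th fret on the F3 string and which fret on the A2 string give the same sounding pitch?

15

F3 at fret 7 is F3 + 7 semitones = C4.
The open A2 string is 8 semitones below the open F3, so the same pitch on the A2 string lies at fret 7 + 8 = 15.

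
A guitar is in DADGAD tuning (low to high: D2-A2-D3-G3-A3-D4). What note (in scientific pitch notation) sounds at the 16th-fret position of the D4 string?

The open D4 string plus 16 semitones: D–D#–E–F–…–E–F–F#.
The walk passes from B into C once, so the octave number goes from 4 to 5.

F♯5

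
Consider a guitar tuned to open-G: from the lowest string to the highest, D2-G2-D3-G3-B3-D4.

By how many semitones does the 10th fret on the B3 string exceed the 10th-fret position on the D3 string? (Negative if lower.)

B3 at fret 10 → A4 (MIDI 69); D3 at fret 10 → C4 (MIDI 60).
69 − 60 = 9, so the two pitches are 9 semitones apart.

9 semitones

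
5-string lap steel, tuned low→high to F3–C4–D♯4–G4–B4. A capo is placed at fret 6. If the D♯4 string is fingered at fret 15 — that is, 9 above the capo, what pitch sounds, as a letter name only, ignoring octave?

F♯

The capo raises the open D♯4 by 6 semitones to A4; fretting 9 more gives D♯4 + 6 + 9 = D♯4 + 15 semitones, landing on F♯.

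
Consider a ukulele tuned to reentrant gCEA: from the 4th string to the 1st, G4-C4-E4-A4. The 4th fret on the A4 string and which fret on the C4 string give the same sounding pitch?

13

A4 at fret 4 is A4 + 4 semitones = C#5.
The open C4 string is 9 semitones below the open A4, so the same pitch on the C4 string lies at fret 4 + 9 = 13.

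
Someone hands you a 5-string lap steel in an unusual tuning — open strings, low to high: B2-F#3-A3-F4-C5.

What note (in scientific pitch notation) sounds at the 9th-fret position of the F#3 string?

Each fret is one semitone, so F#3 + 9 = D#4.
(Equivalently spelled Eb4.)

D#4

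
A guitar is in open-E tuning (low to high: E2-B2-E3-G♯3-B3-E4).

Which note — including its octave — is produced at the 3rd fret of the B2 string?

D3

B2 is MIDI 47. Adding 3 gives 50, which is D3.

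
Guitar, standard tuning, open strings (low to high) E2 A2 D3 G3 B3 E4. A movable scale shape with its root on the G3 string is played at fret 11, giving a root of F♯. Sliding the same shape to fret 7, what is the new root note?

Moving from fret 11 to fret 7 shifts the root by -4 semitones.
F♯ down 4 semitones is D.

D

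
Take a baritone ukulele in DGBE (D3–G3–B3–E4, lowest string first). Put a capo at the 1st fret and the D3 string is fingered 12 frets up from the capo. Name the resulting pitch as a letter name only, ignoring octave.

The capo raises the open D3 by 1 semitone to D#3; fretting 12 more gives D3 + 1 + 12 = D3 + 13 semitones, landing on D#.

D#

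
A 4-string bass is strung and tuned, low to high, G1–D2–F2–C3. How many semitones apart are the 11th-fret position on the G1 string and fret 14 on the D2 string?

G1 at fret 11 → G♭2 (MIDI 42); D2 at fret 14 → E3 (MIDI 52).
42 − 52 = -10, so the two pitches are 10 semitones apart, with E3 the higher.

10 semitones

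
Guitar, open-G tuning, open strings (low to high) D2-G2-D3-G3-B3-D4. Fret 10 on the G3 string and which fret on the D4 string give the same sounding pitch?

3

Fret 10 on G3 is MIDI 55 + 10 = 65 (F4). On the D4 string (open MIDI 62), that pitch is 65 − 62 = fret 3.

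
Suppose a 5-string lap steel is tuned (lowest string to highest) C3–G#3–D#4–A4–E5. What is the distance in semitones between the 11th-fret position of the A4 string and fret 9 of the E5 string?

A4 at fret 11 → G#5 (MIDI 80); E5 at fret 9 → C#6 (MIDI 85).
80 − 85 = -5, so the two pitches are 5 semitones apart, with C#6 the higher.

5 semitones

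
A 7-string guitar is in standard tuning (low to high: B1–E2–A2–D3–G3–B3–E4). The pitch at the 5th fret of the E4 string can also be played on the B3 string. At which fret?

E4 at fret 5 is E4 + 5 semitones = A4.
The open B3 string is 5 semitones below the open E4, so the same pitch on the B3 string lies at fret 5 + 5 = 10.

10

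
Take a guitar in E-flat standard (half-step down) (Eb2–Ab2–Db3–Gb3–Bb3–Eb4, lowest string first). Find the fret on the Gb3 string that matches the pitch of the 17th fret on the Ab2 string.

Fret 17 on Ab2 is MIDI 44 + 17 = 61 (Db4). On the Gb3 string (open MIDI 54), that pitch is 61 − 54 = fret 7.

7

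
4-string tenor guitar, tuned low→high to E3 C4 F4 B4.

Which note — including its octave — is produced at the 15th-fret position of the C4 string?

D#5

The open C4 string plus 15 semitones: C–C#–D–D#–…–C#–D–D#.
The walk passes from B into C once, so the octave number goes from 4 to 5.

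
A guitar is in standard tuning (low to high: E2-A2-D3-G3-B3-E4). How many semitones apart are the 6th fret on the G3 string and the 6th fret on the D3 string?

5 semitones

G3 at fret 6 → C#4 (MIDI 61); D3 at fret 6 → G#3 (MIDI 56).
61 − 56 = 5, so the two pitches are 5 semitones apart, with C#4 the higher.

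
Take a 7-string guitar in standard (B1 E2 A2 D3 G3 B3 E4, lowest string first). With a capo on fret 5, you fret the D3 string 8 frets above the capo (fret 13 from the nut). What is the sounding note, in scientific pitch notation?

The capo raises the open D3 by 5 semitones to G3; fretting 8 more gives D3 + 5 + 8 = D3 + 13 semitones = D#4.
(Also written Eb.)

D#4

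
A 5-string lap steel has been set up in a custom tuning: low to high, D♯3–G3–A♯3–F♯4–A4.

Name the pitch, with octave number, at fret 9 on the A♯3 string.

G4

The open A♯3 string plus 9 semitones: A#–B–C–C#–D–D#–E–F–F#–G.
The walk passes from B into C once, so the octave number goes from 3 to 4.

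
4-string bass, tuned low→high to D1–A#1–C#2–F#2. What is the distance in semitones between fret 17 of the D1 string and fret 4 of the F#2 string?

D1 at fret 17 → G2 (MIDI 43); F#2 at fret 4 → A#2 (MIDI 46).
43 − 46 = -3, so the two pitches are 3 semitones apart, with A#2 the higher.

3 semitones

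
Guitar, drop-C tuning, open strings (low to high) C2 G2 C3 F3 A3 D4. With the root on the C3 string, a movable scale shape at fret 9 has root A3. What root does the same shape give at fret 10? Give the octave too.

Moving from fret 9 to fret 10 shifts the root by 1 semitone.
A3 up 1 semitone is A♯3.

A♯3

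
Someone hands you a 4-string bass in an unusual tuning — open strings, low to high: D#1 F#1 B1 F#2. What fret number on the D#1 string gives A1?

A1 is 6 semitones above the open D#1 (D#–E–F–F#–G–G#–A), so it sits at fret 6.

6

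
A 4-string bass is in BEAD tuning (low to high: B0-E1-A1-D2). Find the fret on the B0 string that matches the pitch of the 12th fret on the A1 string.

22

A1 at fret 12 is A1 + 12 semitones = A2.
The open B0 string is 10 semitones below the open A1, so the same pitch on the B0 string lies at fret 12 + 10 = 22.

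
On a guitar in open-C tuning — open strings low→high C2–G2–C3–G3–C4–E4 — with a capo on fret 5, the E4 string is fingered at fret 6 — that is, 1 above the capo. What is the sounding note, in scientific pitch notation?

A♯4

The capo raises the open E4 by 5 semitones to A4; fretting 1 more gives E4 + 5 + 1 = E4 + 6 semitones = A♯4.
(Also written B♭.)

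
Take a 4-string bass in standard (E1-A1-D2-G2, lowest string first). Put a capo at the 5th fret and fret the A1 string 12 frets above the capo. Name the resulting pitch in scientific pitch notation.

D3

The capo raises the open A1 by 5 semitones to D2; fretting 12 more gives A1 + 5 + 12 = A1 + 17 semitones = D3.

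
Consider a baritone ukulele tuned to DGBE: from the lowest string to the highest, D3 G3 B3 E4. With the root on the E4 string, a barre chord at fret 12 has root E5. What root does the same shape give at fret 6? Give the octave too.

A#4

Moving from fret 12 to fret 6 shifts the root by -6 semitones.
E5 down 6 semitones is A#4.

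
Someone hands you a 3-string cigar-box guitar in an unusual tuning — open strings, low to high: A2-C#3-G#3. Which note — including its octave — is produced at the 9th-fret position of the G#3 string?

F4

The open G#3 string plus 9 semitones: G#–A–A#–B–C–C#–D–D#–E–F.
The walk passes from B into C once, so the octave number goes from 3 to 4.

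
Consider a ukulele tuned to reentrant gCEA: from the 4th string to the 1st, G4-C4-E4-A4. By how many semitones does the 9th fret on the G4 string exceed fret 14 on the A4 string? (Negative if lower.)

G4 at fret 9 → E5 (MIDI 76); A4 at fret 14 → B5 (MIDI 83).
76 − 83 = -7, so the two pitches are 7 semitones apart.

-7 semitones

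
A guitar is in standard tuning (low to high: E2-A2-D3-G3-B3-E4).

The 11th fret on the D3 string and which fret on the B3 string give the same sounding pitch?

2

D3 at fret 11 is D3 + 11 semitones = C#4.
The open B3 string is 9 semitones above the open D3, so the same pitch on the B3 string lies at fret 11 − 9 = 2.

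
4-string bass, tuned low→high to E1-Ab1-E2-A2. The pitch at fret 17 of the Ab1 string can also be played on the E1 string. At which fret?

21

Fret 17 on Ab1 is MIDI 32 + 17 = 49 (Db3). On the E1 string (open MIDI 28), that pitch is 49 − 28 = fret 21.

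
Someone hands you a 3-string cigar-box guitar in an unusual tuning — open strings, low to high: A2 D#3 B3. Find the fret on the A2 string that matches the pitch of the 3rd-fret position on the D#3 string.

9

Fret 3 on D#3 is MIDI 51 + 3 = 54 (F#3). On the A2 string (open MIDI 45), that pitch is 54 − 45 = fret 9.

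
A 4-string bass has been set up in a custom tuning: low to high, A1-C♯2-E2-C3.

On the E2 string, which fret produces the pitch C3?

C3 is 8 semitones above the open E2 (E–F–F#–G–G#–A–A#–B–C), so it sits at fret 8.

8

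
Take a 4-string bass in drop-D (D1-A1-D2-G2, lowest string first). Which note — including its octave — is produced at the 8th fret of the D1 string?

A#1

The open D1 string plus 8 semitones: D–D#–E–F–F#–G–G#–A–A#.
No B→C boundary is crossed, so the octave stays at 1.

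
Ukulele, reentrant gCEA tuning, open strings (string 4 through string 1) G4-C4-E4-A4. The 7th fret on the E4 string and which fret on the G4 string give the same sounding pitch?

Fret 7 on E4 is MIDI 64 + 7 = 71 (B4). On the G4 string (open MIDI 67), that pitch is 71 − 67 = fret 4.

4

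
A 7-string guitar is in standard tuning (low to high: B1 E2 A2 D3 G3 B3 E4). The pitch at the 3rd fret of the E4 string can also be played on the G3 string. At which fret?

12

Fret 3 on E4 is MIDI 64 + 3 = 67 (G4). On the G3 string (open MIDI 55), that pitch is 67 − 55 = fret 12.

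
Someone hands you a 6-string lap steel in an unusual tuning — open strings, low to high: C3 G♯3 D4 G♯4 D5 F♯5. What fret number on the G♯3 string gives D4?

D4 is 6 semitones above the open G♯3 (G#–A–A#–B–C–C#–D), so it sits at fret 6.

6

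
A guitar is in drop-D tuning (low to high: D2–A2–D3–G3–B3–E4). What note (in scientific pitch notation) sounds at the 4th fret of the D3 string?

F#3

The open D3 string plus 4 semitones: D–D#–E–F–F#.
No B→C boundary is crossed, so the octave stays at 3.
(Equivalently spelled Gb3.)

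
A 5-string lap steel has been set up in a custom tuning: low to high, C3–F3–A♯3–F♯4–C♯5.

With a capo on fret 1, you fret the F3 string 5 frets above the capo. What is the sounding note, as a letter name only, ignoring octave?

B

The capo raises the open F3 by 1 semitone to F♯3; fretting 5 more gives F3 + 1 + 5 = F3 + 6 semitones, landing on B.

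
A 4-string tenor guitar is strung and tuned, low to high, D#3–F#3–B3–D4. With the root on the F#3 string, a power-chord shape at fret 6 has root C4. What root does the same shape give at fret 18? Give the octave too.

Moving from fret 6 to fret 18 shifts the root by 12 semitones.
C4 up 12 semitones is C5.

C5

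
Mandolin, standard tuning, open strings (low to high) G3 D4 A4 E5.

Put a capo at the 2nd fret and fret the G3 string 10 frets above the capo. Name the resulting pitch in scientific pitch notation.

G4

The capo raises the open G3 by 2 semitones to A3; fretting 10 more gives G3 + 2 + 10 = G3 + 12 semitones = G4.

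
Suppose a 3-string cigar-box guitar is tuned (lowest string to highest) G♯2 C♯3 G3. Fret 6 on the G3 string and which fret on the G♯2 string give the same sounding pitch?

17

G3 at fret 6 is G3 + 6 semitones = C♯4.
The open G♯2 string is 11 semitones below the open G3, so the same pitch on the G♯2 string lies at fret 6 + 11 = 17.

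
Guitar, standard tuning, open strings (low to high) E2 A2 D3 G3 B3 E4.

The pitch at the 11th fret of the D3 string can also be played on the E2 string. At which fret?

D3 at fret 11 is D3 + 11 semitones = C#4.
The open E2 string is 10 semitones below the open D3, so the same pitch on the E2 string lies at fret 11 + 10 = 21.

21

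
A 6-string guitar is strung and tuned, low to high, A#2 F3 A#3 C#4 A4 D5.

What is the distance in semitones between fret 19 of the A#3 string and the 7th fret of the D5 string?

A#3 at fret 19 → F5 (MIDI 77); D5 at fret 7 → A5 (MIDI 81).
77 − 81 = -4, so the two pitches are 4 semitones apart, with A5 the higher.

4 semitones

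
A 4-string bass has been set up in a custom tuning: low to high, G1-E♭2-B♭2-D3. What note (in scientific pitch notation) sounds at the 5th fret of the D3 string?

G3

The open D3 string plus 5 semitones: D–Eb–E–F–Gb–G.
No B→C boundary is crossed, so the octave stays at 3.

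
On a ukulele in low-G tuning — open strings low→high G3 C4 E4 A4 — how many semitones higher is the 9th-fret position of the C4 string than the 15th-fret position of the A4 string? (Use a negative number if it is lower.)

C4 at fret 9 → A4 (MIDI 69); A4 at fret 15 → C6 (MIDI 84).
69 − 84 = -15, so the two pitches are 15 semitones apart.

-15 semitones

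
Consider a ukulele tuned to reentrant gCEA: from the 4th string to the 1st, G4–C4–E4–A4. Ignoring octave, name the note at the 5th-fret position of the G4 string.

C

G4 is MIDI 67. Adding 5 gives 72; 72 mod 12 = 0, i.e. C.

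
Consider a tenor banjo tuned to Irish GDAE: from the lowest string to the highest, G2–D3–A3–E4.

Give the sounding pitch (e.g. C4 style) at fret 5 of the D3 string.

Each fret is one semitone, so D3 + 5 = G3.

G3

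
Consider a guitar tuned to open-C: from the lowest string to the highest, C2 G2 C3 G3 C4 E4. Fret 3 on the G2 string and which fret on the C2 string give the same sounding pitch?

Fret 3 on G2 is MIDI 43 + 3 = 46 (A#2). On the C2 string (open MIDI 36), that pitch is 46 − 36 = fret 10.

10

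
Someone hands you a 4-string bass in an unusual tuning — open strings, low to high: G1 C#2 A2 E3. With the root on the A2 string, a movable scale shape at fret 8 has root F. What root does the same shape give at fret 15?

Moving from fret 8 to fret 15 shifts the root by 7 semitones.
F up 7 semitones is C.

C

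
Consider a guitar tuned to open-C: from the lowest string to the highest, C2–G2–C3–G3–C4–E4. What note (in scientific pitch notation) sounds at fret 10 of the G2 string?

F3

The open G2 string plus 10 semitones: G–G#–A–A#–…–D#–E–F.
The walk passes from B into C once, so the octave number goes from 2 to 3.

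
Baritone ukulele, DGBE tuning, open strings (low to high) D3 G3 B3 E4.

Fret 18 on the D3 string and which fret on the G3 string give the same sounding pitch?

13

D3 at fret 18 is D3 + 18 semitones = G#4.
The open G3 string is 5 semitones above the open D3, so the same pitch on the G3 string lies at fret 18 − 5 = 13.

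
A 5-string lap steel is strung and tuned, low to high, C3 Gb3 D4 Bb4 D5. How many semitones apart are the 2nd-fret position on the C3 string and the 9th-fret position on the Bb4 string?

C3 at fret 2 → D3 (MIDI 50); Bb4 at fret 9 → G5 (MIDI 79).
50 − 79 = -29, so the two pitches are 29 semitones apart, with G5 the higher.

29 semitones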